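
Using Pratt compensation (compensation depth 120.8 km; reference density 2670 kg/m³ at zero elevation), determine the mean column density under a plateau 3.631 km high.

2590 kg/m³

Pratt balance: ρ_ref D = ρ (D + h).
ρ = ρ_ref D/(D + h) = 2670 × 120.8 km/(120.8 km + 3.631 km) = 2590 kg/m³.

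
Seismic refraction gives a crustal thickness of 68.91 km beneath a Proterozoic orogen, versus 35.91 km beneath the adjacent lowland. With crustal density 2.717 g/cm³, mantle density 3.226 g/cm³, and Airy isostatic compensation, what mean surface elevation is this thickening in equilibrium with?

Excess crust Δ = 68.91 km − 35.91 km = 33 km, split between elevation h and root r with h + r = Δ.
Airy balance ρ_c h = (ρ_m − ρ_c) r gives r = h ρ_c/(ρ_m − ρ_c), so h (1 + ρ_c/(ρ_m − ρ_c)) = Δ, i.e. h = Δ (ρ_m − ρ_c)/ρ_m.
h = 33 km × 0.509/3.226 = 5.21 km.

5.21 km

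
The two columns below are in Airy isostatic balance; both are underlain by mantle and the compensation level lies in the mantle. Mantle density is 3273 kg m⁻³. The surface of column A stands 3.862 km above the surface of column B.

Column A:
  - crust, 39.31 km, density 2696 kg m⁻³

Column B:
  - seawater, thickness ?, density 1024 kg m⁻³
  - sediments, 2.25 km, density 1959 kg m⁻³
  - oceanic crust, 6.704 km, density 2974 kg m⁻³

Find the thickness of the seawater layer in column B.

Take the compensation level at the base of the deeper column (depth z_c below the surface of column A) and equate Σ ρ_i t_i down to z_c; mantle fills any gap and the z_c terms cancel.
Column A: 39.31×2696 + (z_c − 39.31)×3273
Column B: 3.862×0 + x×1024 + 2.25×1959 + 6.704×2974 + (z_c − 3.862 − 8.954 − x)×3273
The z_c×3273 term appears on both sides and cancels. Collect the known terms of each column as K = Σ(ρt)_known − 3273 × (depth of known layers): K_A = 105979.76 − 3273×39.31 = −22681.87; K_B = 24345.446 − 3273×(3.862 + 8.954) = −17601.322.
Balance: K_A = K_B − x×(3273 − 1024), so x = (K_B − K_A)/(3273 − 1024) = 5080.55/2249 = 2.26 km.

2.26 km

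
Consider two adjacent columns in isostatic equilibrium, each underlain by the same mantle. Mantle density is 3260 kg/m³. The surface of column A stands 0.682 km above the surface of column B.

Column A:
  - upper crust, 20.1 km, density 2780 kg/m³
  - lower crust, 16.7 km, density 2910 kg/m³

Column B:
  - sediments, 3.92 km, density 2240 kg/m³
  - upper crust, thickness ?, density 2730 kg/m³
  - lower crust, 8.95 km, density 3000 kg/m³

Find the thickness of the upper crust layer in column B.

Take the compensation level at the base of the deeper column (depth z_c below the surface of column A) and equate Σ ρ_i t_i down to z_c; mantle fills any gap and the z_c terms cancel.
Column A: 20.1×2780 + 16.7×2910 + (z_c − 36.8)×3260
Column B: 0.682×0 + 3.92×2240 + x×2730 + 8.95×3000 + (z_c − 0.682 − 12.87 − x)×3260
The z_c×3260 term appears on both sides and cancels. Collect the known terms of each column as K = Σ(ρt)_known − 3260 × (depth of known layers): K_A = 104475 − 3260×36.8 = −15493; K_B = 35630.8 − 3260×(0.682 + 12.87) = −8548.72.
Balance: K_A = K_B − x×(3260 − 2730), so x = (K_B − K_A)/(3260 − 2730) = 6944.28/530 = 13.1 km.

13.1 km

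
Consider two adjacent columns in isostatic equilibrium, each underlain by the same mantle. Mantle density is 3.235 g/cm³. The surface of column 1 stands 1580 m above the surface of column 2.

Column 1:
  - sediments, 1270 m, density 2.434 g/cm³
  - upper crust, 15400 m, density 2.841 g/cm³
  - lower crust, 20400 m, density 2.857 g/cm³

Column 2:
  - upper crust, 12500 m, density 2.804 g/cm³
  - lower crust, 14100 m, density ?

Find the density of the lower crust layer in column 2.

Take the compensation level at the base of the deeper column (depth z_c below the surface of column 1) and equate Σ ρ_i t_i down to z_c; mantle fills any gap and the z_c terms cancel.
Column 1: 1270×2.434 + 15400×2.841 + 20400×2.857 + (z_c − 37070)×3.235
Column 2: 1580×0 + 12500×2.804 + 14100×ρ + (z_c − 1580 − 26600)×3.235
The z_c×3.235 term appears on both sides and cancels. Collect the known terms of each column as K = Σ(ρt)_known − 3.235 × (depth of known layers): K_1 = 105125.38 − 3.235×37070 = −14796.07; K_2 = 35050 − 3.235×(1580 + 26600) = −56112.3.
Balance: K_1 = K_2 + 14100×ρ, so ρ = (K_1 − K_2)/14100 = 41316.2/14100 = 2.93 g/cm³.

2.93 g/cm³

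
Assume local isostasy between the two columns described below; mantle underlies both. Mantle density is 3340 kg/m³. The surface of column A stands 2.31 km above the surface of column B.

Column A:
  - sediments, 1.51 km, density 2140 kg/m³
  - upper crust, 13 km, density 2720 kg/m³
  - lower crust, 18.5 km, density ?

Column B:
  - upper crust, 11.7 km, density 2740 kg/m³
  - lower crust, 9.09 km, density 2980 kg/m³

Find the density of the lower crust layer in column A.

2900 kg/m³

Take the compensation level at the base of the deeper column (depth z_c below the surface of column A) and equate Σ ρ_i t_i down to z_c; mantle fills any gap and the z_c terms cancel.
Column A: 1.51×2140 + 13×2720 + 18.5×ρ + (z_c − 33.01)×3340
Column B: 2.31×0 + 11.7×2740 + 9.09×2980 + (z_c − 2.31 − 20.79)×3340
The z_c×3340 term appears on both sides and cancels. Collect the known terms of each column as K = Σ(ρt)_known − 3340 × (depth of known layers): K_A = 38591.4 − 3340×33.01 = −71662; K_B = 59146.2 − 3340×(2.31 + 20.79) = −18007.8.
Balance: K_A + 18.5×ρ = K_B, so ρ = (K_B − K_A)/18.5 = 53654.2/18.5 = 2900 kg/m³.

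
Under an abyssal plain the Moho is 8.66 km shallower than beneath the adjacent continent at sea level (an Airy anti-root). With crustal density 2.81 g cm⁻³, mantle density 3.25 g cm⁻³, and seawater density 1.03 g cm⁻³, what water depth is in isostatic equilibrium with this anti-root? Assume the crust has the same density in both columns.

Replacing a thickness d of crust by seawater at the top must be balanced by replacing crust with mantle at the base: d (ρ_c − ρ_w) = a (ρ_m − ρ_c).
d = a (ρ_m − ρ_c)/(ρ_c − ρ_w) = 8.66 km × 0.44/1.78 = 2.14 km.

2.14 km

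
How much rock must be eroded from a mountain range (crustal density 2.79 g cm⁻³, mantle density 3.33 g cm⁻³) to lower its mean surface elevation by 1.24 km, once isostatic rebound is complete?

7.65 km

Net drop Δ = e − u = e − e ρ_c/ρ_m = e (ρ_m − ρ_c)/ρ_m.
e = Δ ρ_m/(ρ_m − ρ_c) = 1.24 km × 3.33/0.54 = 7.65 km.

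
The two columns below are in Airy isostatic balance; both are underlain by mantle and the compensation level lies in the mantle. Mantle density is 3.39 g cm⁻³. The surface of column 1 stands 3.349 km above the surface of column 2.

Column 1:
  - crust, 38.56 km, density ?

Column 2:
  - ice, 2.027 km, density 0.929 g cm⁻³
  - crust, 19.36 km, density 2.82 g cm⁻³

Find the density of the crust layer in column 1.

2.68 g cm⁻³

Take the compensation level at the base of the deeper column (depth z_c below the surface of column 1) and equate Σ ρ_i t_i down to z_c; mantle fills any gap and the z_c terms cancel.
Column 1: 38.56×ρ + (z_c − 38.56)×3.39
Column 2: 3.349×0 + 2.027×0.929 + 19.36×2.82 + (z_c − 3.349 − 21.387)×3.39
The z_c×3.39 term appears on both sides and cancels. Collect the known terms of each column as K = Σ(ρt)_known − 3.39 × (depth of known layers): K_1 = 0 − 3.39×38.56 = −130.7184; K_2 = 56.478283 − 3.39×(3.349 + 21.387) = −27.376757.
Balance: K_1 + 38.56×ρ = K_2, so ρ = (K_2 − K_1)/38.56 = 103.342/38.56 = 2.68 g cm⁻³.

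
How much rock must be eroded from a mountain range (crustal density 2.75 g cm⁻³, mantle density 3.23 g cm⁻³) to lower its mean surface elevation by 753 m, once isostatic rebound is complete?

Net drop Δ = e − u = e − e ρ_c/ρ_m = e (ρ_m − ρ_c)/ρ_m.
e = Δ ρ_m/(ρ_m − ρ_c) = 753 m × 3.23/0.48 = 5070 m.

5070 m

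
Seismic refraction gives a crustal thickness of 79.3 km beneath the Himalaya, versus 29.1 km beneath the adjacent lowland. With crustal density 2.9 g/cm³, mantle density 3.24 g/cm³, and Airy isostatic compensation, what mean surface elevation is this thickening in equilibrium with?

5.27 km

Excess crust Δ = 79.3 km − 29.1 km = 50.2 km, split between elevation h and root r with h + r = Δ.
Airy balance ρ_c h = (ρ_m − ρ_c) r gives r = h ρ_c/(ρ_m − ρ_c), so h (1 + ρ_c/(ρ_m − ρ_c)) = Δ, i.e. h = Δ (ρ_m − ρ_c)/ρ_m.
h = 50.2 km × 0.34/3.24 = 5.27 km.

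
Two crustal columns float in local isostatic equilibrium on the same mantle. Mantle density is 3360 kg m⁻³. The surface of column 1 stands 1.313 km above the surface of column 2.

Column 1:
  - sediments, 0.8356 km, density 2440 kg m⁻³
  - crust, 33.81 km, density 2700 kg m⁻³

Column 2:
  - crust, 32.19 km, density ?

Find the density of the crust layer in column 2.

Take the compensation level at the base of the deeper column (depth z_c below the surface of column 1) and equate Σ ρ_i t_i down to z_c; mantle fills any gap and the z_c terms cancel.
Column 1: 0.8356×2440 + 33.81×2700 + (z_c − 34.6456)×3360
Column 2: 1.313×0 + 32.19×ρ + (z_c − 1.313 − 32.19)×3360
The z_c×3360 term appears on both sides and cancels. Collect the known terms of each column as K = Σ(ρt)_known − 3360 × (depth of known layers): K_1 = 93325.864 − 3360×34.6456 = −23083.352; K_2 = 0 − 3360×(1.313 + 32.19) = −112570.08.
Balance: K_1 = K_2 + 32.19×ρ, so ρ = (K_1 − K_2)/32.19 = 89486.7/32.19 = 2780 kg m⁻³.

2780 kg m⁻³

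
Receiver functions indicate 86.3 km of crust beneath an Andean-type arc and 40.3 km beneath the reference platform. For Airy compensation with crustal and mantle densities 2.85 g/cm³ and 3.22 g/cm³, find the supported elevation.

Excess crust Δ = 86.3 km − 40.3 km = 46 km, split between elevation h and root r with h + r = Δ.
Airy balance ρ_c h = (ρ_m − ρ_c) r gives r = h ρ_c/(ρ_m − ρ_c), so h (1 + ρ_c/(ρ_m − ρ_c)) = Δ, i.e. h = Δ (ρ_m − ρ_c)/ρ_m.
h = 46 km × 0.37/3.22 = 5.29 km.

5.29 km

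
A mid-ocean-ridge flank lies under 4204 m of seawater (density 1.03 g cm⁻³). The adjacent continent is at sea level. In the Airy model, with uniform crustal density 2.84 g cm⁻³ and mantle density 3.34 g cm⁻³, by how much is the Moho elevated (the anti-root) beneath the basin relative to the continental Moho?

Isostatic balance requires: replacing crust with seawater at the top is compensated by replacing crust with mantle at the base: d (ρ_c − ρ_w) = a (ρ_m − ρ_c).
a = d (ρ_c − ρ_w)/(ρ_m − ρ_c) = 4204 m × 1.81/0.5 = 15200 m.

15200 m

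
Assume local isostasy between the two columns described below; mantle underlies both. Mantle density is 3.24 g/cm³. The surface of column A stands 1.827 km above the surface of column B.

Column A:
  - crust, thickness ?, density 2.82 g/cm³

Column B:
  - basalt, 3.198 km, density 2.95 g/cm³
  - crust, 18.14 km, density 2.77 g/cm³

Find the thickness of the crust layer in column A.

Take the compensation level at the base of the deeper column (depth z_c below the surface of column A) and equate Σ ρ_i t_i down to z_c; mantle fills any gap and the z_c terms cancel.
Column A: x×2.82 + (z_c − 0 − x)×3.24
Column B: 1.827×0 + 3.198×2.95 + 18.14×2.77 + (z_c − 1.827 − 21.338)×3.24
The z_c×3.24 term appears on both sides and cancels. Collect the known terms of each column as K = Σ(ρt)_known − 3.24 × (depth of known layers): K_A = 0 − 3.24×0 = 0; K_B = 59.6819 − 3.24×(1.827 + 21.338) = −15.3727.
Balance: K_A − x×(3.24 − 2.82) = K_B, so x = (K_A − K_B)/(3.24 − 2.82) = 15.3727/0.42 = 36.6 km.

36.6 km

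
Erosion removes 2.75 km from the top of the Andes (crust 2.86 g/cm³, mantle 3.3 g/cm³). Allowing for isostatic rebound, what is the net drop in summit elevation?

0.367 km

Rebound u = e ρ_c/ρ_m = 2.75 km × 2.86/3.3 = 2.383 km.
Net surface drop = e − u = 2.75 km − 2.383 km = e (ρ_m − ρ_c)/ρ_m = 0.367 km.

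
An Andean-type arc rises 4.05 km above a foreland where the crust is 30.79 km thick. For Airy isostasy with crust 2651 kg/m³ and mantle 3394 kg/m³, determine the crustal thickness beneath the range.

Root depth r = h ρ_c / (ρ_m − ρ_c) = 4.05 km × 2651 / 743 = 14.45 km.
Total thickness = T + h + r = 30.79 km + 4.05 km + 14.45 km = 49.3 km.

49.3 km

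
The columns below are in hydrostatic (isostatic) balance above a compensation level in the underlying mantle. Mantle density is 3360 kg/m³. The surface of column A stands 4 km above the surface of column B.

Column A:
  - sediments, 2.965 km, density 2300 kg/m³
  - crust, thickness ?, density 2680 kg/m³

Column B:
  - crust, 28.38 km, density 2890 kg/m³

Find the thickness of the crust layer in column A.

Take the compensation level at the base of the deeper column (depth z_c below the surface of column A) and equate Σ ρ_i t_i down to z_c; mantle fills any gap and the z_c terms cancel.
Column A: 2.965×2300 + x×2680 + (z_c − 2.965 − x)×3360
Column B: 4×0 + 28.38×2890 + (z_c − 4 − 28.38)×3360
The z_c×3360 term appears on both sides and cancels. Collect the known terms of each column as K = Σ(ρt)_known − 3360 × (depth of known layers): K_A = 6819.5 − 3360×2.965 = −3142.9; K_B = 82018.2 − 3360×(4 + 28.38) = −26778.6.
Balance: K_A − x×(3360 − 2680) = K_B, so x = (K_A − K_B)/(3360 − 2680) = 23635.7/680 = 34.8 km.

34.8 km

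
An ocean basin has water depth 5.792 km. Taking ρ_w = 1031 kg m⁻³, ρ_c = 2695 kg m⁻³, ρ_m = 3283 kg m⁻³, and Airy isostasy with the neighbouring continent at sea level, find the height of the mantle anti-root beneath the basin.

16.4 km

For local isostatic compensation: replacing crust with seawater at the top is compensated by replacing crust with mantle at the base: d (ρ_c − ρ_w) = a (ρ_m − ρ_c).
a = d (ρ_c − ρ_w)/(ρ_m − ρ_c) = 5.792 km × 1664/588 = 16.4 km.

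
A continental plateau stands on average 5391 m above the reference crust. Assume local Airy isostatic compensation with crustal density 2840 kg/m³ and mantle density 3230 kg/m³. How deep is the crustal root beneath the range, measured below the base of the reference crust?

By Archimedes' principle applied to the lithosphere: the weight of the topography is balanced by the buoyancy of the root, ρ_c h = (ρ_m − ρ_c) r.
r = h · ρ_c / (ρ_m − ρ_c) = 5391 m × 2840 / (3230 − 2840) = 39300 m.

39300 m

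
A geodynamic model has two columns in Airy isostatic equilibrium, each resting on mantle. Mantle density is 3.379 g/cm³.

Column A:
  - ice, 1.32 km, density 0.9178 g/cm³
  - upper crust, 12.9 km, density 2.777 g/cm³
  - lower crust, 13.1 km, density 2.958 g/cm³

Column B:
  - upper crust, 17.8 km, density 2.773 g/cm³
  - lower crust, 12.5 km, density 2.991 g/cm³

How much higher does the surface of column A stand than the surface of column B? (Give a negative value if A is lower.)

0.264 km

For any compensation level in the mantle, the mantle terms cancel and isostasy reduces to e = (Σt_A − Σt_B) − (Σ(ρt)_A − Σ(ρt)_B) / ρ_m.
Σt_A = 27.32 km; Σt_B = 30.3 km; Σ(ρt)_A = 75.784596; Σ(ρt)_B = 86.7469 (in km·g/cm³).
e = (27.32 − 30.3) − (75.784596 − 86.7469) / 3.379 = 0.264 km.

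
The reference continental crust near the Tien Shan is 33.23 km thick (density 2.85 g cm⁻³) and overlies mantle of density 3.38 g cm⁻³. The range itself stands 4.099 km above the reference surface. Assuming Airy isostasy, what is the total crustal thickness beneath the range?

Root depth r = h ρ_c / (ρ_m − ρ_c) = 4.099 km × 2.85 / 0.53 = 22.04 km.
Total thickness = T + h + r = 33.23 km + 4.099 km + 22.04 km = 59.4 km.

59.4 km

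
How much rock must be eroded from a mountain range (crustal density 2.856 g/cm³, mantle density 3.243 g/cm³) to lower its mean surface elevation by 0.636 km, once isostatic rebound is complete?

5.33 km

Net drop Δ = e − u = e − e ρ_c/ρ_m = e (ρ_m − ρ_c)/ρ_m.
e = Δ ρ_m/(ρ_m − ρ_c) = 0.636 km × 3.243/0.387 = 5.33 km.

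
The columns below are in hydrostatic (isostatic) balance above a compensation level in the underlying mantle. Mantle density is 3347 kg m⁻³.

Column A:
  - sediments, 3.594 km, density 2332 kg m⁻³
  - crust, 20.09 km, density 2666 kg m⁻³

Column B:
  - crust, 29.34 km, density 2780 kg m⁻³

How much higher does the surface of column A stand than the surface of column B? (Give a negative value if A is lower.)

0.207 km

For any compensation level in the mantle, the mantle terms cancel and isostasy reduces to e = (Σt_A − Σt_B) − (Σ(ρt)_A − Σ(ρt)_B) / ρ_m.
Σt_A = 23.684 km; Σt_B = 29.34 km; Σ(ρt)_A = 61941.148; Σ(ρt)_B = 81565.2 (in km·kg m⁻³).
e = (23.684 − 29.34) − (61941.148 − 81565.2) / 3347 = 0.207 km.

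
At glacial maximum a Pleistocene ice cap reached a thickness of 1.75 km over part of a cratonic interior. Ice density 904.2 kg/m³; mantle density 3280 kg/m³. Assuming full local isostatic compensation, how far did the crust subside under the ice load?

0.482 km

Isostatic balance requires: the ice load ρ_ice t is balanced by mantle displaced below, ρ_m s.
s = t ρ_ice / ρ_m = 1.75 km × 904.2/3280 = 0.482 km.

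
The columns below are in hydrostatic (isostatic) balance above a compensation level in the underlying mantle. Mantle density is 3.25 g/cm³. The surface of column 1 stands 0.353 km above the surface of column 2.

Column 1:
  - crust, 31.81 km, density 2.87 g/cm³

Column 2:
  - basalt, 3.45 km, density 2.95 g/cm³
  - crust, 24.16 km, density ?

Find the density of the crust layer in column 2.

Take the compensation level at the base of the deeper column (depth z_c below the surface of column 1) and equate Σ ρ_i t_i down to z_c; mantle fills any gap and the z_c terms cancel.
Column 1: 31.81×2.87 + (z_c − 31.81)×3.25
Column 2: 0.353×0 + 3.45×2.95 + 24.16×ρ + (z_c − 0.353 − 27.61)×3.25
The z_c×3.25 term appears on both sides and cancels. Collect the known terms of each column as K = Σ(ρt)_known − 3.25 × (depth of known layers): K_1 = 91.2947 − 3.25×31.81 = −12.0878; K_2 = 10.1775 − 3.25×(0.353 + 27.61) = −80.70225.
Balance: K_1 = K_2 + 24.16×ρ, so ρ = (K_1 − K_2)/24.16 = 68.6144/24.16 = 2.84 g/cm³.

2.84 g/cm³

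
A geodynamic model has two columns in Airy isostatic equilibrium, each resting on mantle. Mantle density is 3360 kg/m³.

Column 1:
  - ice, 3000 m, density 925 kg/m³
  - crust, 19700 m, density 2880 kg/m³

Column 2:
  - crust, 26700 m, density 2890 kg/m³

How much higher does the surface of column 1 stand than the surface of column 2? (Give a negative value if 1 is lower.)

1250 m

For any compensation level in the mantle, the mantle terms cancel and isostasy reduces to e = (Σt_1 − Σt_2) − (Σ(ρt)_1 − Σ(ρt)_2) / ρ_m.
Σt_1 = 22700 m; Σt_2 = 26700 m; Σ(ρt)_1 = 59511000; Σ(ρt)_2 = 77163000 (in m·kg/m³).
e = (22700 − 26700) − (59511000 − 77163000) / 3360 = 1250 m.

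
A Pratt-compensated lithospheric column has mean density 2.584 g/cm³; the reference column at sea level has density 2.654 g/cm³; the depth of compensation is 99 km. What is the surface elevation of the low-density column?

ρ_ref D = ρ (D + h) → h = D (ρ_ref − ρ)/ρ.
h = 99 km × (2.654 − 2.584)/2.584 = 2.68 km.

2.68 km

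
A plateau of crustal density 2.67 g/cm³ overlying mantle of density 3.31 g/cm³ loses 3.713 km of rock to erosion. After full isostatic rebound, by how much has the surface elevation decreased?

Rebound u = e ρ_c/ρ_m = 3.713 km × 2.67/3.31 = 2.995 km.
Net surface drop = e − u = 3.713 km − 2.995 km = e (ρ_m − ρ_c)/ρ_m = 0.718 km.

0.718 km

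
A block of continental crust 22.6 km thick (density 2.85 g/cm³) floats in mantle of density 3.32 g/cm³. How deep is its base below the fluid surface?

19.4 km

Draft d = t ρ_obj/ρ_fluid = 22.6 km × 2.85/3.32 = 19.4 km.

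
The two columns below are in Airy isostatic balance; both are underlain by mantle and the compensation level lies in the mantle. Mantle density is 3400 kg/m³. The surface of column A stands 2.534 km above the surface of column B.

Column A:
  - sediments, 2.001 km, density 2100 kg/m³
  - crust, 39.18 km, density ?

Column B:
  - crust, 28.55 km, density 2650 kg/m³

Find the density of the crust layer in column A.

Take the compensation level at the base of the deeper column (depth z_c below the surface of column A) and equate Σ ρ_i t_i down to z_c; mantle fills any gap and the z_c terms cancel.
Column A: 2.001×2100 + 39.18×ρ + (z_c − 41.181)×3400
Column B: 2.534×0 + 28.55×2650 + (z_c − 2.534 − 28.55)×3400
The z_c×3400 term appears on both sides and cancels. Collect the known terms of each column as K = Σ(ρt)_known − 3400 × (depth of known layers): K_A = 4202.1 − 3400×41.181 = −135813.3; K_B = 75657.5 − 3400×(2.534 + 28.55) = −30028.1.
Balance: K_A + 39.18×ρ = K_B, so ρ = (K_B − K_A)/39.18 = 105785/39.18 = 2700 kg/m³.

2700 kg/m³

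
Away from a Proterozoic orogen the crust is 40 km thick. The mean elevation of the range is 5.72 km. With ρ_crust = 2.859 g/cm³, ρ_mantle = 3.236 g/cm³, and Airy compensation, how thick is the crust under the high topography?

Root depth r = h ρ_c / (ρ_m − ρ_c) = 5.72 km × 2.859 / 0.377 = 43.38 km.
Total thickness = T + h + r = 40 km + 5.72 km + 43.38 km = 89.1 km.

89.1 km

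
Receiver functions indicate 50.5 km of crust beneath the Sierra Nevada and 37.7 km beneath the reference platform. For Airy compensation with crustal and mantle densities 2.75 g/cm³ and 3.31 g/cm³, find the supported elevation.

2.17 km

Excess crust Δ = 50.5 km − 37.7 km = 12.8 km, split between elevation h and root r with h + r = Δ.
Airy balance ρ_c h = (ρ_m − ρ_c) r gives r = h ρ_c/(ρ_m − ρ_c), so h (1 + ρ_c/(ρ_m − ρ_c)) = Δ, i.e. h = Δ (ρ_m − ρ_c)/ρ_m.
h = 12.8 km × 0.56/3.31 = 2.17 km.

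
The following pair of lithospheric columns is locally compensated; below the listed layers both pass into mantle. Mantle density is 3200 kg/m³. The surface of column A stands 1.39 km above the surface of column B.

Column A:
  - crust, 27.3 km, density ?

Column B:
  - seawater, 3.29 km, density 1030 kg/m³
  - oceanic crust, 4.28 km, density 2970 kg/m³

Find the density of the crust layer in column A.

Take the compensation level at the base of the deeper column (depth z_c below the surface of column A) and equate Σ ρ_i t_i down to z_c; mantle fills any gap and the z_c terms cancel.
Column A: 27.3×ρ + (z_c − 27.3)×3200
Column B: 1.39×0 + 3.29×1030 + 4.28×2970 + (z_c − 1.39 − 7.57)×3200
The z_c×3200 term appears on both sides and cancels. Collect the known terms of each column as K = Σ(ρt)_known − 3200 × (depth of known layers): K_A = 0 − 3200×27.3 = −87360; K_B = 16100.3 − 3200×(1.39 + 7.57) = −12571.7.
Balance: K_A + 27.3×ρ = K_B, so ρ = (K_B − K_A)/27.3 = 74788.3/27.3 = 2740 kg/m³.

2740 kg/m³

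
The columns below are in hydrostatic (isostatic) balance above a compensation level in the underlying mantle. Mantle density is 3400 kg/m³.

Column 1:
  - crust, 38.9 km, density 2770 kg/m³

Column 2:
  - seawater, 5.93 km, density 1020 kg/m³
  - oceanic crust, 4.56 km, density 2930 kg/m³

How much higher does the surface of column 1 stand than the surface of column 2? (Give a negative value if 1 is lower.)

For any compensation level in the mantle, the mantle terms cancel and isostasy reduces to e = (Σt_1 − Σt_2) − (Σ(ρt)_1 − Σ(ρt)_2) / ρ_m.
Σt_1 = 38.9 km; Σt_2 = 10.49 km; Σ(ρt)_1 = 107753; Σ(ρt)_2 = 19409.4 (in km·kg/m³).
e = (38.9 − 10.49) − (107753 − 19409.4) / 3400 = 2.43 km.

2.43 km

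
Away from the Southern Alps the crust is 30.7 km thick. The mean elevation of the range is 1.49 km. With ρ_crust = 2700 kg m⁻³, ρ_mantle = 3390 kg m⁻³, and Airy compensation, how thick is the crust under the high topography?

Root depth r = h ρ_c / (ρ_m − ρ_c) = 1.49 km × 2700 / 690 = 5.83 km.
Total thickness = T + h + r = 30.7 km + 1.49 km + 5.83 km = 38 km.

38 km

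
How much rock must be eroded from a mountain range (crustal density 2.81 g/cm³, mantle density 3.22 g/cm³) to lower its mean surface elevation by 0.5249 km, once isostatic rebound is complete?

Net drop Δ = e − u = e − e ρ_c/ρ_m = e (ρ_m − ρ_c)/ρ_m.
e = Δ ρ_m/(ρ_m − ρ_c) = 0.5249 km × 3.22/0.41 = 4.12 km.

4.12 km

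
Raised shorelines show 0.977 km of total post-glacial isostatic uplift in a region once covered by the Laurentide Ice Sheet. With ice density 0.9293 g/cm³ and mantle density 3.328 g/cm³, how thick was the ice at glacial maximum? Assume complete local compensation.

3.5 km

u = t ρ_ice/ρ_m → t = u ρ_m/ρ_ice = 0.977 km × 3.328/0.9293 = 3.5 km.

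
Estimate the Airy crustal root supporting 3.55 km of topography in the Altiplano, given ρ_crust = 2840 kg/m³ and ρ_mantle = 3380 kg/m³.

18.7 km

For local isostatic compensation: the weight of the topography is balanced by the buoyancy of the root, ρ_c h = (ρ_m − ρ_c) r.
r = h · ρ_c / (ρ_m − ρ_c) = 3.55 km × 2840 / (3380 − 2840) = 18.7 km.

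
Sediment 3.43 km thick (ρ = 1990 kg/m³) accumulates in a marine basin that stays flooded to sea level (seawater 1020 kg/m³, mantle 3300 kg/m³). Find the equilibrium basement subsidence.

1.46 km

Submarine loading: the sediment displaces seawater, and the subsidence is in turn flooded, so s (ρ_m − ρ_w) = t (ρ_sed − ρ_w).
s = 3.43 km × (1990 − 1020) / (3300 − 1020) = 1.46 km.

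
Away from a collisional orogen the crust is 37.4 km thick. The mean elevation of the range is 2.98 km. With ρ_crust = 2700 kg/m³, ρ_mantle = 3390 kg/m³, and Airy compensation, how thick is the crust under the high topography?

Root depth r = h ρ_c / (ρ_m − ρ_c) = 2.98 km × 2700 / 690 = 11.66 km.
Total thickness = T + h + r = 37.4 km + 2.98 km + 11.66 km = 52 km.

52 km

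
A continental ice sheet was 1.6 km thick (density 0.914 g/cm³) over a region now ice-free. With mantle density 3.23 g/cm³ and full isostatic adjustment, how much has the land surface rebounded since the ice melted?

Removing the load lets mantle flow back in; uplift u satisfies ρ_ice t = ρ_m u.
u = t ρ_ice/ρ_m = 1.6 km × 0.914/3.23 = 0.453 km.

0.453 km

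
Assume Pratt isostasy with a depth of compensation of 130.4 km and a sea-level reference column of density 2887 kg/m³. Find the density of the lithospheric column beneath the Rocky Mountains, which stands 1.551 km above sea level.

Pratt balance: ρ_ref D = ρ (D + h).
ρ = ρ_ref D/(D + h) = 2887 × 130.4 km/(130.4 km + 1.551 km) = 2850 kg/m³.

2850 kg/m³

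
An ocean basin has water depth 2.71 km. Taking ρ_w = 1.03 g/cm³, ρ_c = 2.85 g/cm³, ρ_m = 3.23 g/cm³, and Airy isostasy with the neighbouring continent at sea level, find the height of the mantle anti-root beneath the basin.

In Airy isostatic equilibrium: replacing crust with seawater at the top is compensated by replacing crust with mantle at the base: d (ρ_c − ρ_w) = a (ρ_m − ρ_c).
a = d (ρ_c − ρ_w)/(ρ_m − ρ_c) = 2.71 km × 1.82/0.38 = 13 km.

13 km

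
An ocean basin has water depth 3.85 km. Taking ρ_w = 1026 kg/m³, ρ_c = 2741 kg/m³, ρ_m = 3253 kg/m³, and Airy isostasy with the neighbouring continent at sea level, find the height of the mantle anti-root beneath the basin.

Equating mass per unit area of the two columns: replacing crust with seawater at the top is compensated by replacing crust with mantle at the base: d (ρ_c − ρ_w) = a (ρ_m − ρ_c).
a = d (ρ_c − ρ_w)/(ρ_m − ρ_c) = 3.85 km × 1715/512 = 12.9 km.

12.9 km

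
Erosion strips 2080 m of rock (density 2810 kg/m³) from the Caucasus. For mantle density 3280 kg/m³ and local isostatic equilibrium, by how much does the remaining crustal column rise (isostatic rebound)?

Unloading: uplift u = e ρ_c/ρ_m = 2080 m × 2810/3280 = 1780 m.

1780 m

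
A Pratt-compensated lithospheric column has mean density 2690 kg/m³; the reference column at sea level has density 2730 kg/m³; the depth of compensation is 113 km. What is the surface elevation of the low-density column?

1.68 km

ρ_ref D = ρ (D + h) → h = D (ρ_ref − ρ)/ρ.
h = 113 km × (2730 − 2690)/2690 = 1.68 km.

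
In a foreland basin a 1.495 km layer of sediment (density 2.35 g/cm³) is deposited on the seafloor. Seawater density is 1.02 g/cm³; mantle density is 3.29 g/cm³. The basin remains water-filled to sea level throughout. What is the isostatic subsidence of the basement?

Submarine loading: the sediment displaces seawater, and the subsidence is in turn flooded, so s (ρ_m − ρ_w) = t (ρ_sed − ρ_w).
s = 1.495 km × (2.35 − 1.02) / (3.29 − 1.02) = 0.876 km.

0.876 km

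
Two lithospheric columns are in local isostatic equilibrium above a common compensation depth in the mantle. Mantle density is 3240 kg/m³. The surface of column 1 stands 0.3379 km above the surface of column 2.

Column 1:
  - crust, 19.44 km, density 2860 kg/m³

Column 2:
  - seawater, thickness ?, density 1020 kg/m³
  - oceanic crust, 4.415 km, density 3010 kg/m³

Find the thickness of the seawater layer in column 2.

2.38 km

Take the compensation level at the base of the deeper column (depth z_c below the surface of column 1) and equate Σ ρ_i t_i down to z_c; mantle fills any gap and the z_c terms cancel.
Column 1: 19.44×2860 + (z_c − 19.44)×3240
Column 2: 0.3379×0 + x×1020 + 4.415×3010 + (z_c − 0.3379 − 4.415 − x)×3240
The z_c×3240 term appears on both sides and cancels. Collect the known terms of each column as K = Σ(ρt)_known − 3240 × (depth of known layers): K_1 = 55598.4 − 3240×19.44 = −7387.2; K_2 = 13289.15 − 3240×(0.3379 + 4.415) = −2110.246.
Balance: K_1 = K_2 − x×(3240 − 1020), so x = (K_2 − K_1)/(3240 − 1020) = 5276.95/2220 = 2.38 km.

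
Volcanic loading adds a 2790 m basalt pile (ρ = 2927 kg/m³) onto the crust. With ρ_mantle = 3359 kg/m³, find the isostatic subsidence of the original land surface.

Subaerial loading: s = t ρ_load / ρ_m.
s = 2790 m × 2927/3359 = 2430 m.

2430 m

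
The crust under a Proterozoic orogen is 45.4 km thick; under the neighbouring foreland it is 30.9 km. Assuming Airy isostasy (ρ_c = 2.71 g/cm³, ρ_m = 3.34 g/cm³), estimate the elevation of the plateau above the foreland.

2.74 km

Excess crust Δ = 45.4 km − 30.9 km = 14.5 km, split between elevation h and root r with h + r = Δ.
Airy balance ρ_c h = (ρ_m − ρ_c) r gives r = h ρ_c/(ρ_m − ρ_c), so h (1 + ρ_c/(ρ_m − ρ_c)) = Δ, i.e. h = Δ (ρ_m − ρ_c)/ρ_m.
h = 14.5 km × 0.63/3.34 = 2.74 km.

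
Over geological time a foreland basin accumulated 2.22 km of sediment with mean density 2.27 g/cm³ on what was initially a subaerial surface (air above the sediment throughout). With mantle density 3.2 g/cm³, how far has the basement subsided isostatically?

Subaerial load: s = t ρ_sed / ρ_m = 2.22 km × 2.27/3.2 = 1.57 km.

1.57 km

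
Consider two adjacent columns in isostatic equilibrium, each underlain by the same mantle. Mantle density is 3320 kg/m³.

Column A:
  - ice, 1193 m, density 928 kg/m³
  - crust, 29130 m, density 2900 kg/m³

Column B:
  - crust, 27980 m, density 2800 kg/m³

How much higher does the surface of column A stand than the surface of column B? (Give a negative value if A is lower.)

For any compensation level in the mantle, the mantle terms cancel and isostasy reduces to e = (Σt_A − Σt_B) − (Σ(ρt)_A − Σ(ρt)_B) / ρ_m.
Σt_A = 30323 m; Σt_B = 27980 m; Σ(ρt)_A = 85584104; Σ(ρt)_B = 78344000 (in m·kg/m³).
e = (30323 − 27980) − (85584104 − 78344000) / 3320 = 162 m.

162 m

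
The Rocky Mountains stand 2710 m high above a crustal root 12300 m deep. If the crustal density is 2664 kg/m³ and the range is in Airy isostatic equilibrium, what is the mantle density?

Airy balance: ρ_c h = (ρ_m − ρ_c) r → ρ_m = ρ_c (1 + h/r).
ρ_m = 2664 × (1 + 2710 m/12300 m) = 3250 kg/m³.

3250 kg/m³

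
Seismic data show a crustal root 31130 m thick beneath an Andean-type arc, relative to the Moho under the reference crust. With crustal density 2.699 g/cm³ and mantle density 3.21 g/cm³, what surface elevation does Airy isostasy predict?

5890 m

Isostatic balance requires: ρ_c h = (ρ_m − ρ_c) r.
h = r (ρ_m − ρ_c) / ρ_c = 31130 m × (3.21 − 2.699) / 2.699 = 5890 m.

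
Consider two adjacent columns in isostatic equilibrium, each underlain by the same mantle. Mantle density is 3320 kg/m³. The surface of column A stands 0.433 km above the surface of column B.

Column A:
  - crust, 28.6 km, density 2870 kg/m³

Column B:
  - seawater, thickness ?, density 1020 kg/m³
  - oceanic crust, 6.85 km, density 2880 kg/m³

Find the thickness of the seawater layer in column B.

3.66 km

Take the compensation level at the base of the deeper column (depth z_c below the surface of column A) and equate Σ ρ_i t_i down to z_c; mantle fills any gap and the z_c terms cancel.
Column A: 28.6×2870 + (z_c − 28.6)×3320
Column B: 0.433×0 + x×1020 + 6.85×2880 + (z_c − 0.433 − 6.85 − x)×3320
The z_c×3320 term appears on both sides and cancels. Collect the known terms of each column as K = Σ(ρt)_known − 3320 × (depth of known layers): K_A = 82082 − 3320×28.6 = −12870; K_B = 19728 − 3320×(0.433 + 6.85) = −4451.56.
Balance: K_A = K_B − x×(3320 − 1020), so x = (K_B − K_A)/(3320 − 1020) = 8418.44/2300 = 3.66 km.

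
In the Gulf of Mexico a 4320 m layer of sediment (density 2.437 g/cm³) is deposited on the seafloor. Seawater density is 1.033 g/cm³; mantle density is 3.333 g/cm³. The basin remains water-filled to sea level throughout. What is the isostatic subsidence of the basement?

Submarine loading: the sediment displaces seawater, and the subsidence is in turn flooded, so s (ρ_m − ρ_w) = t (ρ_sed − ρ_w).
s = 4320 m × (2.437 − 1.033) / (3.333 − 1.033) = 2640 m.

2640 m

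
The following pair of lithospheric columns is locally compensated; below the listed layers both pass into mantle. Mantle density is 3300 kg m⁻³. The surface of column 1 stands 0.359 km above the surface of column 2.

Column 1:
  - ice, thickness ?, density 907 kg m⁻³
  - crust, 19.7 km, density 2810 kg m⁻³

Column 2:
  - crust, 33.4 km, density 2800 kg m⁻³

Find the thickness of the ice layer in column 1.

3.44 km

Take the compensation level at the base of the deeper column (depth z_c below the surface of column 1) and equate Σ ρ_i t_i down to z_c; mantle fills any gap and the z_c terms cancel.
Column 1: x×907 + 19.7×2810 + (z_c − 19.7 − x)×3300
Column 2: 0.359×0 + 33.4×2800 + (z_c − 0.359 − 33.4)×3300
The z_c×3300 term appears on both sides and cancels. Collect the known terms of each column as K = Σ(ρt)_known − 3300 × (depth of known layers): K_1 = 55357 − 3300×19.7 = −9653; K_2 = 93520 − 3300×(0.359 + 33.4) = −17884.7.
Balance: K_1 − x×(3300 − 907) = K_2, so x = (K_1 − K_2)/(3300 − 907) = 8231.7/2393 = 3.44 km.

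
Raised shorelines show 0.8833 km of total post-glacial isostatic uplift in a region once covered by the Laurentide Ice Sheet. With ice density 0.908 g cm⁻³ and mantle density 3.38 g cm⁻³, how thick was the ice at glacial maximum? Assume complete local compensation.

3.29 km

u = t ρ_ice/ρ_m → t = u ρ_m/ρ_ice = 0.8833 km × 3.38/0.908 = 3.29 km.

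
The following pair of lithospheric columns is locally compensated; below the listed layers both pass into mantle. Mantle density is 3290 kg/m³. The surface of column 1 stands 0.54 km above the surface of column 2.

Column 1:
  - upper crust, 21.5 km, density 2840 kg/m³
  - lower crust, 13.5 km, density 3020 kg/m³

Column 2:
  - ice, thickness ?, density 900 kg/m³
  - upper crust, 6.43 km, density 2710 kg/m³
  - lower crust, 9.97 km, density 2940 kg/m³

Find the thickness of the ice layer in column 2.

1.81 km

Take the compensation level at the base of the deeper column (depth z_c below the surface of column 1) and equate Σ ρ_i t_i down to z_c; mantle fills any gap and the z_c terms cancel.
Column 1: 21.5×2840 + 13.5×3020 + (z_c − 35)×3290
Column 2: 0.54×0 + x×900 + 6.43×2710 + 9.97×2940 + (z_c − 0.54 − 16.4 − x)×3290
The z_c×3290 term appears on both sides and cancels. Collect the known terms of each column as K = Σ(ρt)_known − 3290 × (depth of known layers): K_1 = 101830 − 3290×35 = −13320; K_2 = 46737.1 − 3290×(0.54 + 16.4) = −8995.5.
Balance: K_1 = K_2 − x×(3290 − 900), so x = (K_2 − K_1)/(3290 − 900) = 4324.5/2390 = 1.81 km.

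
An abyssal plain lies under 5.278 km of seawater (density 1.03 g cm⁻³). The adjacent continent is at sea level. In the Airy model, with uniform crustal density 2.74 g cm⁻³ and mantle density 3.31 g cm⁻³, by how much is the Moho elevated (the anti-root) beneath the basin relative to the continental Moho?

15.8 km

By Archimedes' principle applied to the lithosphere: replacing crust with seawater at the top is compensated by replacing crust with mantle at the base: d (ρ_c − ρ_w) = a (ρ_m − ρ_c).
a = d (ρ_c − ρ_w)/(ρ_m − ρ_c) = 5.278 km × 1.71/0.57 = 15.8 km.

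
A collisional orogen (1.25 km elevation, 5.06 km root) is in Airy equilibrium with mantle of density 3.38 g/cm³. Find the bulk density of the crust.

2.71 g/cm³

ρ_c h = (ρ_m − ρ_c) r → ρ_c (h + r) = ρ_m r → ρ_c = ρ_m r / (h + r).
ρ_c = 3.38 × 5.06 km / (1.25 km + 5.06 km) = 2.71 g/cm³.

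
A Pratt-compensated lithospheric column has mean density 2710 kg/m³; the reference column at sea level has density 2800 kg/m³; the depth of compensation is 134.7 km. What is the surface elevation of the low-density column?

4.47 km

ρ_ref D = ρ (D + h) → h = D (ρ_ref − ρ)/ρ.
h = 134.7 km × (2800 − 2710)/2710 = 4.47 km.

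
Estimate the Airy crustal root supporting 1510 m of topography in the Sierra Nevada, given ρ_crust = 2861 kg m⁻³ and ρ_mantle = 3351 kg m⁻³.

8820 m

Equating mass per unit area of the two columns: the weight of the topography is balanced by the buoyancy of the root, ρ_c h = (ρ_m − ρ_c) r.
r = h · ρ_c / (ρ_m − ρ_c) = 1510 m × 2861 / (3351 − 2861) = 8820 m.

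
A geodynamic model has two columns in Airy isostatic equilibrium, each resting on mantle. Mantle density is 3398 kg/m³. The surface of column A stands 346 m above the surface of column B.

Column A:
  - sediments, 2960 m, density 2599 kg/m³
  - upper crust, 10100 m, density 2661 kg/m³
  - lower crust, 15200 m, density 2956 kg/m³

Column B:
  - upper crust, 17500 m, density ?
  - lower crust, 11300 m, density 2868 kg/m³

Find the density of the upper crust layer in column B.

2860 kg/m³

Take the compensation level at the base of the deeper column (depth z_c below the surface of column A) and equate Σ ρ_i t_i down to z_c; mantle fills any gap and the z_c terms cancel.
Column A: 2960×2599 + 10100×2661 + 15200×2956 + (z_c − 28260)×3398
Column B: 346×0 + 17500×ρ + 11300×2868 + (z_c − 346 − 28800)×3398
The z_c×3398 term appears on both sides and cancels. Collect the known terms of each column as K = Σ(ρt)_known − 3398 × (depth of known layers): K_A = 79500340 − 3398×28260 = −16527140; K_B = 32408400 − 3398×(346 + 28800) = −66629708.
Balance: K_A = K_B + 17500×ρ, so ρ = (K_A − K_B)/17500 = 50102600/17500 = 2860 kg/m³.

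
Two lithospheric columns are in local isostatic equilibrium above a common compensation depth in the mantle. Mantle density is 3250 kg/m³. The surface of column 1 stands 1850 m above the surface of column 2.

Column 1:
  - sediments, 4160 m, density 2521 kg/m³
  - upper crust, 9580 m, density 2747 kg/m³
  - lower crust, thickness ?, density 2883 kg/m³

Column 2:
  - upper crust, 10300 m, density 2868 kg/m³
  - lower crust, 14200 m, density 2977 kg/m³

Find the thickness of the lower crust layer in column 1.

16300 m

Take the compensation level at the base of the deeper column (depth z_c below the surface of column 1) and equate Σ ρ_i t_i down to z_c; mantle fills any gap and the z_c terms cancel.
Column 1: 4160×2521 + 9580×2747 + x×2883 + (z_c − 13740 − x)×3250
Column 2: 1850×0 + 10300×2868 + 14200×2977 + (z_c − 1850 − 24500)×3250
The z_c×3250 term appears on both sides and cancels. Collect the known terms of each column as K = Σ(ρt)_known − 3250 × (depth of known layers): K_1 = 36803620 − 3250×13740 = −7851380; K_2 = 71813800 − 3250×(1850 + 24500) = −13823700.
Balance: K_1 − x×(3250 − 2883) = K_2, so x = (K_1 − K_2)/(3250 − 2883) = 5972320/367 = 16300 m.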